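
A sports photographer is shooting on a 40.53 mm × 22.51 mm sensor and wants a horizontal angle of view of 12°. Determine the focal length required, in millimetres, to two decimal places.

192.81 mm

From α = 2·arctan(w/2f) we get f = w / (2·tan(α/2)).
With w = 40.53 mm and α/2 = 6°, tan(α/2) ≈ 0.10510, so f ≈ 40.53 / 0.21021 ≈ 192.8086 mm.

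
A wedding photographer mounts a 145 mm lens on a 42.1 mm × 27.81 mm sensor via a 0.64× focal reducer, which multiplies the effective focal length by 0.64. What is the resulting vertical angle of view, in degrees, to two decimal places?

17.04°

Effective focal length f = 145 × 0.64 = 92.8 mm.
α = 2·arctan(27.81 / (2 × 92.8)) = 2·arctan(0.14984) ≈ 17.0434°.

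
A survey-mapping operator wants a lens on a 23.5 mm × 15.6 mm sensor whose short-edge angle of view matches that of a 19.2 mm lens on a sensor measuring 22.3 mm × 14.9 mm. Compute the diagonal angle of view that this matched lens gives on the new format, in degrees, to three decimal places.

70.106°

Equal short-edge AOV ⇒ f₂ = f₁ · 15.6/14.9 = 19.2 × 1.04698 ≈ 20.1020 mm.
Sensor diagonal = √(23.5² + 15.6²) = √795.6100 ≈ 28.2066 mm.
Diagonal AOV on the new format = 2·arctan(28.2066 / (2 × 20.1020)) = 2·arctan(0.70159) ≈ 70.1059°.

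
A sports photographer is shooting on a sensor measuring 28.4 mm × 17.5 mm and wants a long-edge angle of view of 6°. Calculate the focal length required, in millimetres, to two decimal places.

From α = 2·arctan(w/2f) we get f = w / (2·tan(α/2)).
With w = 28.4 mm and α/2 = 3°, tan(α/2) ≈ 0.05241, so f ≈ 28.4 / 0.10482 ≈ 270.9521 mm.

270.95 mm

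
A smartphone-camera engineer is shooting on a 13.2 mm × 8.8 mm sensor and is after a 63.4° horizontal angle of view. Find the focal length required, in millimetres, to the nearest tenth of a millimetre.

From α = 2·arctan(w/2f) we get f = w / (2·tan(α/2)).
With w = 13.2 mm and α/2 = 31.7°, tan(α/2) ≈ 0.61761, so f ≈ 13.2 / 1.23523 ≈ 10.6863 mm.

10.7 mm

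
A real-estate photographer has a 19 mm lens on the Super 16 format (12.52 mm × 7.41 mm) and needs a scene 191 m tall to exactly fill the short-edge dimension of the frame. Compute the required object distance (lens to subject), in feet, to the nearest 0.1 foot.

W: 191 m = 191000 mm.
Magnification m = h/W = dᵢ/dₒ; combined with 1/f = 1/dₒ + 1/dᵢ this gives dₒ = f·(1 + W/h).
dₒ = 19 mm × (1 + 191000/7.41) = 19 × 25776.9784 ≈ 489762.590 mm = 489762.590/304.8 ft = 1606.83 ft.

1606.8 ft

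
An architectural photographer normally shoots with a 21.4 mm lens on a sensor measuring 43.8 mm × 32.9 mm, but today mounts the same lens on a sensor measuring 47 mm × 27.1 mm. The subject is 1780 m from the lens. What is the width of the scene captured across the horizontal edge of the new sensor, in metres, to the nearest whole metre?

3909 m

The focal length stays 21.4 mm; the relevant sensor dimension is now w = 47 mm. Object distance dₒ = 1780 m = 1.78e+06 mm.
Thin-lens field width W = w·(dₒ − f)/f = 47 × (1.78e+06 − 21.4)/21.4 ≈ 3909298.794 mm = 3909.3 m.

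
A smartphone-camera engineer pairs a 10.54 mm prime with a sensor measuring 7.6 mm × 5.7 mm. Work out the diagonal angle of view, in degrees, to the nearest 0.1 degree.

Sensor diagonal = √(7.6² + 5.7²) = √90.2500 ≈ 9.5000 mm.
Angle of view α = 2·arctan(d/2f) with d = 9.5000 mm and f = 10.54 mm.
d/2f = 0.45066; arctan(0.45066) ≈ 24.2594°, so α ≈ 48.5188°.

48.5°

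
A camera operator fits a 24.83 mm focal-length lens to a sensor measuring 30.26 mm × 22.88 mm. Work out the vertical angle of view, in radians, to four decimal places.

0.8635 rad

Angle of view α = 2·arctan(h/2f) with h = 22.88 mm and f = 24.83 mm.
h/2f = 0.46073; arctan(0.46073) ≈ 0.4317 rad, so α ≈ 0.8635 rad.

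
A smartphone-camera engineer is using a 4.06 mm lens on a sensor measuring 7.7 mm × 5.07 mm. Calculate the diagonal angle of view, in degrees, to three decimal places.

Sensor diagonal = √(7.7² + 5.07²) = √84.9949 ≈ 9.2193 mm.
Angle of view α = 2·arctan(d/2f) with d = 9.2193 mm and f = 4.06 mm.
d/2f = 1.13538; arctan(1.13538) ≈ 48.6276°, so α ≈ 97.2551°.

97.255°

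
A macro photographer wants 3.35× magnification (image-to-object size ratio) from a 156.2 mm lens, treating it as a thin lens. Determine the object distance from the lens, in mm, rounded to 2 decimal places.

With m = dᵢ/dₒ and 1/f = 1/dₒ + 1/dᵢ, substituting dᵢ = m·dₒ gives 1/f = (1 + 1/m)/dₒ, hence dₒ = f·(1 + 1/m).
dₒ = 156.2 × (1 + 1/3.35) = 156.2 × 1.29851 ≈ 202.827 mm.

202.83 mm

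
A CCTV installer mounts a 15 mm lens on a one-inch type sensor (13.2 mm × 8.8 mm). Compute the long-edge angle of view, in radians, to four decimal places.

0.8290 rad

Angle of view α = 2·arctan(w/2f) with w = 13.2 mm and f = 15 mm.
w/2f = 0.44000; arctan(0.44000) ≈ 0.4145 rad, so α ≈ 0.8290 rad.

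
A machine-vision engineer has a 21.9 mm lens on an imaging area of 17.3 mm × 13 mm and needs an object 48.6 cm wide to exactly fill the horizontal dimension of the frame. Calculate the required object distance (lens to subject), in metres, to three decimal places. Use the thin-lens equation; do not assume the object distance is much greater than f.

0.637 m

W: 48.6 cm = 486 mm.
Magnification m = w/W = dᵢ/dₒ; combined with 1/f = 1/dₒ + 1/dᵢ this gives dₒ = f·(1 + W/w).
dₒ = 21.9 mm × (1 + 486/17.3) = 21.9 × 29.0925 ≈ 637.125 mm = 0.637125 m.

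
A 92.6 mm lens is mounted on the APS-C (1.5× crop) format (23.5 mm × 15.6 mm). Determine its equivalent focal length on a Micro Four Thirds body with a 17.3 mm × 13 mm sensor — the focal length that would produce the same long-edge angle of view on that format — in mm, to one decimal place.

68.2 mm

Equal angle of view means equal width/f ratio, so f₂ = f₁ · (width₂/width₁) = 92.6 × 17.3/23.5.
f₂ = 92.6 × 0.73617 ≈ 68.169 mm.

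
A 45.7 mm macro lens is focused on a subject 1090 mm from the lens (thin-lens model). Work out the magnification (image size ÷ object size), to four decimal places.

Thin lens: 1/f = 1/dₒ + 1/dᵢ → 1/dᵢ = 1/45.7 − 1/1090 = 0.0209644 mm⁻¹, so dᵢ ≈ 47.6999 mm.
Magnification m = dᵢ/dₒ = 47.6999/1090 ≈ 0.04376.

0.0438×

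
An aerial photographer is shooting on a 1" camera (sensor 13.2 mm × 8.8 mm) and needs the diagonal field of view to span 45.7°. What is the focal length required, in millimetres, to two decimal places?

18.82 mm

Sensor diagonal = √(13.2² + 8.8²) = √251.6800 ≈ 15.8644 mm.
From α = 2·arctan(d/2f) we get f = d / (2·tan(α/2)).
With d = 15.8644 mm and α/2 = 22.85°, tan(α/2) ≈ 0.42139, so f ≈ 15.8644 / 0.84278 ≈ 18.8240 mm.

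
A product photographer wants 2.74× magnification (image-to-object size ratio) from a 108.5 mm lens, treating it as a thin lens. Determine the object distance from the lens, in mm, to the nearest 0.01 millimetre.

With m = dᵢ/dₒ and 1/f = 1/dₒ + 1/dᵢ, substituting dᵢ = m·dₒ gives 1/f = (1 + 1/m)/dₒ, hence dₒ = f·(1 + 1/m).
dₒ = 108.5 × (1 + 1/2.74) = 108.5 × 1.36496 ≈ 148.099 mm.

148.10 mm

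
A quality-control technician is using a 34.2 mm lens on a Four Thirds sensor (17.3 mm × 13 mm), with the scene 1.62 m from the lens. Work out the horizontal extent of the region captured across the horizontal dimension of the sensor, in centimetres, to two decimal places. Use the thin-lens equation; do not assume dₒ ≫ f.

dₒ: 1.62 m = 1620 mm.
Similar triangles through the lens centre give W/dₒ = w/dᵢ; with 1/f = 1/dₒ + 1/dᵢ this gives W = w·(dₒ − f)/f.
W = 17.3 mm × (1620 − 34.2) / 34.2 = 17.3 × 46.3684 ≈ 802.174 mm = 80.2174 cm.

80.22 cm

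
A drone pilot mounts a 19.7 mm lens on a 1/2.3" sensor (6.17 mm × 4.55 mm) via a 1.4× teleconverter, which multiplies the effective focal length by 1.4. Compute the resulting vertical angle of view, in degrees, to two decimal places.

9.43°

Effective focal length f = 19.7 × 1.4 = 27.58 mm.
α = 2·arctan(4.55 / (2 × 27.58)) = 2·arctan(0.08249) ≈ 9.4310°.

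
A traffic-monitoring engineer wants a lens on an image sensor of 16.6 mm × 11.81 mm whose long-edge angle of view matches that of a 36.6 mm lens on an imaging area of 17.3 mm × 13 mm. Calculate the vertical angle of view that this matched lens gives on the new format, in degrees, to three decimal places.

Equal long-edge AOV ⇒ f₂ = f₁ · 16.6/17.3 = 36.6 × 0.95954 ≈ 35.1191 mm.
Vertical AOV on the new format = 2·arctan(11.81 / (2 × 35.1191)) = 2·arctan(0.16814) ≈ 19.0891°.

19.089°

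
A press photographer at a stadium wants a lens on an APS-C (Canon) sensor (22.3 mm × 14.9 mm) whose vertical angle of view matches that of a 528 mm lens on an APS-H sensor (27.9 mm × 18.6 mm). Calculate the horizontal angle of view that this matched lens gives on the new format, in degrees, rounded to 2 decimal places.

Equal vertical AOV ⇒ f₂ = f₁ · 14.9/18.6 = 528 × 0.80108 ≈ 422.9677 mm.
Horizontal AOV on the new format = 2·arctan(22.3 / (2 × 422.9677)) = 2·arctan(0.02636) ≈ 3.0201°.

3.02°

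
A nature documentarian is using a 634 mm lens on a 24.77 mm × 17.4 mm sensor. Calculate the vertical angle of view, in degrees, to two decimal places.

Angle of view α = 2·arctan(h/2f) with h = 17.4 mm and f = 634 mm.
h/2f = 0.01372; arctan(0.01372) ≈ 0.7862°, so α ≈ 1.5724°.

1.57°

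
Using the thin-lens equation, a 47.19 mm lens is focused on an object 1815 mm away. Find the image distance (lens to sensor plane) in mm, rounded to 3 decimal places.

1/dᵢ = 1/f − 1/dₒ = 1/47.19 − 1/1815 = 0.0206400 mm⁻¹.
dᵢ = 1/0.0206400 ≈ 48.4497 mm.

48.450 mm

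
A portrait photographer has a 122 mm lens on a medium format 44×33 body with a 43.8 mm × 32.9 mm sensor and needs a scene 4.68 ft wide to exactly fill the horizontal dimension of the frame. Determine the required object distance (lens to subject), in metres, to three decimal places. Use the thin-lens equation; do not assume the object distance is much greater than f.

4.095 m

W: 4.68 ft × 304.8 mm/ft = 1426.46 mm.
Magnification m = w/W = dᵢ/dₒ; combined with 1/f = 1/dₒ + 1/dᵢ this gives dₒ = f·(1 + W/w).
dₒ = 122 mm × (1 + 1426.46/43.8) = 122 × 33.5677 ≈ 4095.256 mm = 4.09526 m.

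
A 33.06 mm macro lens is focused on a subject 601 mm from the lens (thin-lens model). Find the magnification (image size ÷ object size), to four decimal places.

0.0582×

Thin lens: 1/f = 1/dₒ + 1/dᵢ → 1/dᵢ = 1/33.06 − 1/601 = 0.0285841 mm⁻¹, so dᵢ ≈ 34.9844 mm.
Magnification m = dᵢ/dₒ = 34.9844/601 ≈ 0.05821.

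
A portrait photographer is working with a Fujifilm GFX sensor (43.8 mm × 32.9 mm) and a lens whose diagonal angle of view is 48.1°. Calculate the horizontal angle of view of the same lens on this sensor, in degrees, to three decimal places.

39.275°

Sensor diagonal = √(43.8² + 32.9²) = √3000.8500 ≈ 54.7800 mm.
From the diagonal AOV: f = 54.7800 / (2·tan(24.05°)) = 54.7800 / 0.89255 ≈ 61.3748 mm.
Horizontal AOV = 2·arctan(43.8 / (2 × 61.3748)) = 2·arctan(0.35682) ≈ 39.2753°.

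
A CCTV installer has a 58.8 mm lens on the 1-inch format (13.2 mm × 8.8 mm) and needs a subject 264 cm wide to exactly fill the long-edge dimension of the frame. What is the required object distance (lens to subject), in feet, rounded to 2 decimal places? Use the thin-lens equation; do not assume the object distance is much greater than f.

38.78 ft

W: 264 cm = 2640 mm.
Magnification m = w/W = dᵢ/dₒ; combined with 1/f = 1/dₒ + 1/dᵢ this gives dₒ = f·(1 + W/w).
dₒ = 58.8 mm × (1 + 2640/13.2) = 58.8 × 201.0000 ≈ 11818.800 mm = 11818.800/304.8 ft = 38.7756 ft.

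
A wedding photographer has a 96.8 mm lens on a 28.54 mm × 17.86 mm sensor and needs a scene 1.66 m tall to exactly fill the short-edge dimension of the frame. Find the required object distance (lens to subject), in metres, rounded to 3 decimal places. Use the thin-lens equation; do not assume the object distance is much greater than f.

9.094 m

W: 1.66 m = 1660 mm.
Magnification m = h/W = dᵢ/dₒ; combined with 1/f = 1/dₒ + 1/dᵢ this gives dₒ = f·(1 + W/h).
dₒ = 96.8 mm × (1 + 1660/17.86) = 96.8 × 93.9451 ≈ 9093.888 mm = 9.09389 m.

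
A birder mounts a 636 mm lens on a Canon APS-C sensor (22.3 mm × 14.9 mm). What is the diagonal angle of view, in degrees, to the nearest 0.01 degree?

2.42°

Sensor diagonal = √(22.3² + 14.9²) = √719.3000 ≈ 26.8198 mm.
Angle of view α = 2·arctan(d/2f) with d = 26.8198 mm and f = 636 mm.
d/2f = 0.02108; arctan(0.02108) ≈ 1.2079°, so α ≈ 2.4158°.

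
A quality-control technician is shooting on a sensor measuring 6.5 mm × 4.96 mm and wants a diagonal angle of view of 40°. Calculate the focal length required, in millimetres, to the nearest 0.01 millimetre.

Sensor diagonal = √(6.5² + 4.96²) = √66.8516 ≈ 8.1763 mm.
From α = 2·arctan(d/2f) we get f = d / (2·tan(α/2)).
With d = 8.1763 mm and α/2 = 20°, tan(α/2) ≈ 0.36397, so f ≈ 8.1763 / 0.72794 ≈ 11.2321 mm.

11.23 mm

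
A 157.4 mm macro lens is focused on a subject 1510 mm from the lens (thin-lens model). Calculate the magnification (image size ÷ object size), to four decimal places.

Thin lens: 1/f = 1/dₒ + 1/dᵢ → 1/dᵢ = 1/157.4 − 1/1510 = 0.0056910 mm⁻¹, so dᵢ ≈ 175.7164 mm.
Magnification m = dᵢ/dₒ = 175.7164/1510 ≈ 0.11637.

0.1164×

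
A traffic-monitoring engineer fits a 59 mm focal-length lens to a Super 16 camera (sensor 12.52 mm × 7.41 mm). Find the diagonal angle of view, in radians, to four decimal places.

Sensor diagonal = √(12.52² + 7.41²) = √211.6585 ≈ 14.5485 mm.
Angle of view α = 2·arctan(d/2f) with d = 14.5485 mm and f = 59 mm.
d/2f = 0.12329; arctan(0.12329) ≈ 0.1227 rad, so α ≈ 0.2453 rad.

0.2453 rad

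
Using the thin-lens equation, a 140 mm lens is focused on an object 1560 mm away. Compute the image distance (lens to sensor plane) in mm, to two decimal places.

1/dᵢ = 1/f − 1/dₒ = 1/140 − 1/1560 = 0.0065018 mm⁻¹.
dᵢ = 1/0.0065018 ≈ 153.8028 mm.

153.80 mm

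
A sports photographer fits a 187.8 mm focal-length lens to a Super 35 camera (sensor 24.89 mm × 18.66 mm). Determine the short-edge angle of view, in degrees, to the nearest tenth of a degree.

Angle of view α = 2·arctan(h/2f) with h = 18.66 mm and f = 187.8 mm.
h/2f = 0.04968; arctan(0.04968) ≈ 2.8441°, so α ≈ 5.6883°.

5.7°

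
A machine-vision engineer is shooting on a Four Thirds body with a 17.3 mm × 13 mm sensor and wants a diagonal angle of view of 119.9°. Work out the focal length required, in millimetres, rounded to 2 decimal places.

6.26 mm

Sensor diagonal = √(17.3² + 13²) = √468.2900 ≈ 21.6400 mm.
From α = 2·arctan(d/2f) we get f = d / (2·tan(α/2)).
With d = 21.6400 mm and α/2 = 59.95°, tan(α/2) ≈ 1.72857, so f ≈ 21.6400 / 3.45713 ≈ 6.2595 mm.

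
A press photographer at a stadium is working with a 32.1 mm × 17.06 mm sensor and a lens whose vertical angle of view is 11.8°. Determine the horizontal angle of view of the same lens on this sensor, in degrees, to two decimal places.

From the vertical AOV: f = 17.06 / (2·tan(5.9°)) = 17.06 / 0.20668 ≈ 82.5431 mm.
Horizontal AOV = 2·arctan(32.1 / (2 × 82.5431)) = 2·arctan(0.19444) ≈ 22.0070°.

22.01°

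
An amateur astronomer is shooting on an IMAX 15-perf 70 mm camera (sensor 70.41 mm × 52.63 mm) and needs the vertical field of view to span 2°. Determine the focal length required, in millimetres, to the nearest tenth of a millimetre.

From α = 2·arctan(h/2f) we get f = h / (2·tan(α/2)).
With h = 52.63 mm and α/2 = 1°, tan(α/2) ≈ 0.01746, so f ≈ 52.63 / 0.03491 ≈ 1507.5853 mm.

1507.6 mm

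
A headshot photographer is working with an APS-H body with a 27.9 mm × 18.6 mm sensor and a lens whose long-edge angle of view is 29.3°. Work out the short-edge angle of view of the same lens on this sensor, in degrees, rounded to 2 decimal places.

From the long-edge AOV: f = 27.9 / (2·tan(14.65°)) = 27.9 / 0.52283 ≈ 53.3639 mm.
Short-edge AOV = 2·arctan(18.6 / (2 × 53.3639)) = 2·arctan(0.17428) ≈ 19.7719°.

19.77°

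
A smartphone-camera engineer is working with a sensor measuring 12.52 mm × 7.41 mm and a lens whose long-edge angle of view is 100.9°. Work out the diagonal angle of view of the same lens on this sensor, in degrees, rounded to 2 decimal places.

From the long-edge AOV: f = 12.52 / (2·tan(50.45°)) = 12.52 / 2.42188 ≈ 5.1695 mm.
Sensor diagonal = √(12.52² + 7.41²) = √211.6585 ≈ 14.5485 mm.
Diagonal AOV = 2·arctan(14.5485 / (2 × 5.1695)) = 2·arctan(1.40714) ≈ 109.2001°.

109.20°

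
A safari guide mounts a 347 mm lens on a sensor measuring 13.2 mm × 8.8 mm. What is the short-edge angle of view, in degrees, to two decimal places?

1.45°

Angle of view α = 2·arctan(h/2f) with h = 8.8 mm and f = 347 mm.
h/2f = 0.01268; arctan(0.01268) ≈ 0.7265°, so α ≈ 1.4530°.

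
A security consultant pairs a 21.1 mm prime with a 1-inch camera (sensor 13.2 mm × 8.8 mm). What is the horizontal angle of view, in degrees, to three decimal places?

Angle of view α = 2·arctan(w/2f) with w = 13.2 mm and f = 21.1 mm.
w/2f = 0.31280; arctan(0.31280) ≈ 17.3695°, so α ≈ 34.7390°.

34.739°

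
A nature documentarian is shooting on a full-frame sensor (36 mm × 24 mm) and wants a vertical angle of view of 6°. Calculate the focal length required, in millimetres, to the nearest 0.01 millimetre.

From α = 2·arctan(h/2f) we get f = h / (2·tan(α/2)).
With h = 24 mm and α/2 = 3°, tan(α/2) ≈ 0.05241, so f ≈ 24 / 0.10482 ≈ 228.9736 mm.

228.97 mm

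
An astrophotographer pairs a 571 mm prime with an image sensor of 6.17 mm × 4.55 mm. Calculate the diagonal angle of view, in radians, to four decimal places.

Sensor diagonal = √(6.17² + 4.55²) = √58.7714 ≈ 7.6663 mm.
Angle of view α = 2·arctan(d/2f) with d = 7.6663 mm and f = 571 mm.
d/2f = 0.00671; arctan(0.00671) ≈ 0.0067 rad, so α ≈ 0.0134 rad.

0.0134 rad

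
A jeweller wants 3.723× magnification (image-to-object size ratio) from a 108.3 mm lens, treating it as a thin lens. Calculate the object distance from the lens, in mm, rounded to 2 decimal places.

137.39 mm

With m = dᵢ/dₒ and 1/f = 1/dₒ + 1/dᵢ, substituting dᵢ = m·dₒ gives 1/f = (1 + 1/m)/dₒ, hence dₒ = f·(1 + 1/m).
dₒ = 108.3 × (1 + 1/3.723) = 108.3 × 1.26860 ≈ 137.389 mm.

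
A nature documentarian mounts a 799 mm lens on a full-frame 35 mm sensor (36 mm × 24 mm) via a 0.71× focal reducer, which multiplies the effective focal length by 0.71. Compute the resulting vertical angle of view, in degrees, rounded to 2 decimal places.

2.42°

Effective focal length f = 799 × 0.71 = 567.29 mm.
α = 2·arctan(24 / (2 × 567.29)) = 2·arctan(0.02115) ≈ 2.4236°.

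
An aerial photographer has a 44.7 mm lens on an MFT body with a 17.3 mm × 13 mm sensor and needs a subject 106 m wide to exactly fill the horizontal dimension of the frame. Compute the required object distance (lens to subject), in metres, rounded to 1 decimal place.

W: 106 m = 106000 mm.
Magnification m = w/W = dᵢ/dₒ; combined with 1/f = 1/dₒ + 1/dᵢ this gives dₒ = f·(1 + W/w).
dₒ = 44.7 mm × (1 + 106000/17.3) = 44.7 × 6128.1676 ≈ 273929.093 mm = 273.929 m.

273.9 m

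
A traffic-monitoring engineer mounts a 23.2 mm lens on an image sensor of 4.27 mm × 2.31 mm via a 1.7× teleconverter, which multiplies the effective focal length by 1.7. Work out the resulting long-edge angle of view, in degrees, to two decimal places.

6.20°

Effective focal length f = 23.2 × 1.7 = 39.44 mm.
α = 2·arctan(4.27 / (2 × 39.44)) = 2·arctan(0.05413) ≈ 6.1971°.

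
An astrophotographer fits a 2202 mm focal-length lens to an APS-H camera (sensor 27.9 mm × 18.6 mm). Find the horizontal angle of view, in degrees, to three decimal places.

0.726°

Angle of view α = 2·arctan(w/2f) with w = 27.9 mm and f = 2202 mm.
w/2f = 0.00634; arctan(0.00634) ≈ 0.3630°, so α ≈ 0.7259°.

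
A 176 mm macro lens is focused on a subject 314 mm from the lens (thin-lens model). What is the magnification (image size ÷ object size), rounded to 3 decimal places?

Thin lens: 1/f = 1/dₒ + 1/dᵢ → 1/dᵢ = 1/176 − 1/314 = 0.0024971 mm⁻¹, so dᵢ ≈ 400.4638 mm.
Magnification m = dᵢ/dₒ = 400.4638/314 ≈ 1.27536.

1.275×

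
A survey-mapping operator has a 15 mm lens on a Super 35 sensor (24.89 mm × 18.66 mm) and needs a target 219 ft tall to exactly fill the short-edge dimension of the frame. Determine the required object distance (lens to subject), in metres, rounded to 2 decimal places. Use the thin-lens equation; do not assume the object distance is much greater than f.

53.67 m

W: 219 ft × 304.8 mm/ft = 66751.20 mm.
Magnification m = h/W = dᵢ/dₒ; combined with 1/f = 1/dₒ + 1/dᵢ this gives dₒ = f·(1 + W/h).
dₒ = 15 mm × (1 + 66751.2/18.66) = 15 × 3578.2346 ≈ 53673.519 mm = 53.6735 m.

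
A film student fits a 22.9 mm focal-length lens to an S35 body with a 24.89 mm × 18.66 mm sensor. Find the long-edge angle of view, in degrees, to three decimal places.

Angle of view α = 2·arctan(w/2f) with w = 24.89 mm and f = 22.9 mm.
w/2f = 0.54345; arctan(0.54345) ≈ 28.5219°, so α ≈ 57.0437°.

57.044°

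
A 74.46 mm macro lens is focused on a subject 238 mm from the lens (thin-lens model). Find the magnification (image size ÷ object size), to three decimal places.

Thin lens: 1/f = 1/dₒ + 1/dᵢ → 1/dᵢ = 1/74.46 − 1/238 = 0.0092283 mm⁻¹, so dᵢ ≈ 108.3617 mm.
Magnification m = dᵢ/dₒ = 108.3617/238 ≈ 0.45530.

0.455×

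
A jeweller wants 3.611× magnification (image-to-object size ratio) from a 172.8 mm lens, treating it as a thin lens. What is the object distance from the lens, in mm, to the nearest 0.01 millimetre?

220.65 mm

With m = dᵢ/dₒ and 1/f = 1/dₒ + 1/dᵢ, substituting dᵢ = m·dₒ gives 1/f = (1 + 1/m)/dₒ, hence dₒ = f·(1 + 1/m).
dₒ = 172.8 × (1 + 1/3.611) = 172.8 × 1.27693 ≈ 220.654 mm.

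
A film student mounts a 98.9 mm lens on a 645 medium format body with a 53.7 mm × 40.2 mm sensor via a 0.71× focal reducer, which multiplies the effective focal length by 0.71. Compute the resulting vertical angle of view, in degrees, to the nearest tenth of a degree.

Effective focal length f = 98.9 × 0.71 = 70.219 mm.
α = 2·arctan(40.2 / (2 × 70.219)) = 2·arctan(0.28625) ≈ 31.9473°.

31.9°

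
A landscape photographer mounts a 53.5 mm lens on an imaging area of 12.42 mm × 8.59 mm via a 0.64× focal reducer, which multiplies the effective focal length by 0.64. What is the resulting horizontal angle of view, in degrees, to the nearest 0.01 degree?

Effective focal length f = 53.5 × 0.64 = 34.24 mm.
α = 2·arctan(12.42 / (2 × 34.24)) = 2·arctan(0.18137) ≈ 20.5596°.

20.56°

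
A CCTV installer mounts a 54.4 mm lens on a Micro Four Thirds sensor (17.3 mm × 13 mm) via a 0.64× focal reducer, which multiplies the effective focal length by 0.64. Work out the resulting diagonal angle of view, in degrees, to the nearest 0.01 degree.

34.53°

Effective focal length f = 54.4 × 0.64 = 34.816 mm.
Sensor diagonal = √(17.3² + 13²) = √468.2900 ≈ 21.6400 mm.
α = 2·arctan(21.640 / (2 × 34.816)) = 2·arctan(0.31078) ≈ 34.5281°.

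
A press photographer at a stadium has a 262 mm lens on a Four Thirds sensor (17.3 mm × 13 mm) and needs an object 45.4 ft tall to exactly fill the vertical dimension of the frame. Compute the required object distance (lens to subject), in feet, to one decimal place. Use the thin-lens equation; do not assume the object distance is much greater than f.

W: 45.4 ft × 304.8 mm/ft = 13837.92 mm.
Magnification m = h/W = dᵢ/dₒ; combined with 1/f = 1/dₒ + 1/dᵢ this gives dₒ = f·(1 + W/h).
dₒ = 262 mm × (1 + 13837.9/13) = 262 × 1065.4554 ≈ 279149.302 mm = 279149.302/304.8 ft = 915.844 ft.

915.8 ft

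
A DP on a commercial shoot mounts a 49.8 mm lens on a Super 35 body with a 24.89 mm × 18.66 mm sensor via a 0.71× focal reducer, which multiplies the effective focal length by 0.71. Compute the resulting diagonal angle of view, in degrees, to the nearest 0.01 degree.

47.49°

Effective focal length f = 49.8 × 0.71 = 35.358 mm.
Sensor diagonal = √(24.89² + 18.66²) = √967.7077 ≈ 31.1080 mm.
α = 2·arctan(31.108 / (2 × 35.358)) = 2·arctan(0.43990) ≈ 47.4894°.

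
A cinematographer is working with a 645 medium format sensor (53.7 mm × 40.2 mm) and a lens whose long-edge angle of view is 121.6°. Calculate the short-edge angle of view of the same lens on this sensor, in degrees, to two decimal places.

From the long-edge AOV: f = 53.7 / (2·tan(60.8°)) = 53.7 / 3.57858 ≈ 15.0060 mm.
Short-edge AOV = 2·arctan(40.2 / (2 × 15.0060)) = 2·arctan(1.33947) ≈ 106.5125°.

106.51°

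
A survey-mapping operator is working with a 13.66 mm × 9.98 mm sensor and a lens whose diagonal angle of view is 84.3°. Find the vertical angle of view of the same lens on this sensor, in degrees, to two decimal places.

56.20°

Sensor diagonal = √(13.66² + 9.98²) = √286.1960 ≈ 16.9173 mm.
From the diagonal AOV: f = 16.9173 / (2·tan(42.15°)) = 16.9173 / 1.81031 ≈ 9.3450 mm.
Vertical AOV = 2·arctan(9.98 / (2 × 9.3450)) = 2·arctan(0.53398) ≈ 56.2023°.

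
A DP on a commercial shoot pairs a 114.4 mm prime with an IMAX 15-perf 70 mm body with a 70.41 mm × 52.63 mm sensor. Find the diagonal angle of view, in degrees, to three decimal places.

Sensor diagonal = √(70.41² + 52.63²) = √7727.4850 ≈ 87.9061 mm.
Angle of view α = 2·arctan(d/2f) with d = 87.9061 mm and f = 114.4 mm.
d/2f = 0.38421; arctan(0.38421) ≈ 21.0170°, so α ≈ 42.0341°.

42.034°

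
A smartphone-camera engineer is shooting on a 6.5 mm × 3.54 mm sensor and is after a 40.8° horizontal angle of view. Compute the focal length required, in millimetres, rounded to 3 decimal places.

From α = 2·arctan(w/2f) we get f = w / (2·tan(α/2)).
With w = 6.5 mm and α/2 = 20.4°, tan(α/2) ≈ 0.37190, so f ≈ 6.5 / 0.74379 ≈ 8.7390 mm.

8.739 mm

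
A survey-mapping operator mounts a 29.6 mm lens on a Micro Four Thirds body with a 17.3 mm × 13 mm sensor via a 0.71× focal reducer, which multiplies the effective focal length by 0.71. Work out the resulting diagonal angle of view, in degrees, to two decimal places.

54.48°

Effective focal length f = 29.6 × 0.71 = 21.016 mm.
Sensor diagonal = √(17.3² + 13²) = √468.2900 ≈ 21.6400 mm.
α = 2·arctan(21.640 / (2 × 21.016)) = 2·arctan(0.51485) ≈ 54.4830°.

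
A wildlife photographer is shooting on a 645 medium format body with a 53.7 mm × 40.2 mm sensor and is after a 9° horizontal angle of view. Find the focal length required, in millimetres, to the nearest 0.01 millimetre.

341.16 mm

From α = 2·arctan(w/2f) we get f = w / (2·tan(α/2)).
With w = 53.7 mm and α/2 = 4.5°, tan(α/2) ≈ 0.07870, so f ≈ 53.7 / 0.15740 ≈ 341.1616 mm.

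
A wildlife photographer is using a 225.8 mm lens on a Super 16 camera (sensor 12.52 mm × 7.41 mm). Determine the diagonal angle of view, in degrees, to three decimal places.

3.690°

Sensor diagonal = √(12.52² + 7.41²) = √211.6585 ≈ 14.5485 mm.
Angle of view α = 2·arctan(d/2f) with d = 14.5485 mm and f = 225.8 mm.
d/2f = 0.03222; arctan(0.03222) ≈ 1.8452°, so α ≈ 3.6903°.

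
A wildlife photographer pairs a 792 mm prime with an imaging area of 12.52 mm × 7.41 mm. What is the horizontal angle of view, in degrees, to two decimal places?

0.91°

Angle of view α = 2·arctan(w/2f) with w = 12.52 mm and f = 792 mm.
w/2f = 0.00790; arctan(0.00790) ≈ 0.4529°, so α ≈ 0.9057°.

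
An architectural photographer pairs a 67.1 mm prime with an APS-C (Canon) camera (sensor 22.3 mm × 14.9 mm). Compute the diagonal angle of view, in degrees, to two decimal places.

Sensor diagonal = √(22.3² + 14.9²) = √719.3000 ≈ 26.8198 mm.
Angle of view α = 2·arctan(d/2f) with d = 26.8198 mm and f = 67.1 mm.
d/2f = 0.19985; arctan(0.19985) ≈ 11.3016°, so α ≈ 22.6033°.

22.60°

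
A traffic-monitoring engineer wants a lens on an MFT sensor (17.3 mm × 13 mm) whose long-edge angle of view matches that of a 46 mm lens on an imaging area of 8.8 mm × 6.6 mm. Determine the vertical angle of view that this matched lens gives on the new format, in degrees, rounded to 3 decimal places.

Equal long-edge AOV ⇒ f₂ = f₁ · 17.3/8.8 = 46 × 1.96591 ≈ 90.4318 mm.
Vertical AOV on the new format = 2·arctan(13 / (2 × 90.4318)) = 2·arctan(0.07188) ≈ 8.2224°.

8.222°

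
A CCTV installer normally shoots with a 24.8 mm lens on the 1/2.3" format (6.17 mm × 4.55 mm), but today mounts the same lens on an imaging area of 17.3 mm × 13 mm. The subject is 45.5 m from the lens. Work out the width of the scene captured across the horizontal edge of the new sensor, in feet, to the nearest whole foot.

104 ft

The focal length stays 24.8 mm; the relevant sensor dimension is now w = 17.3 mm. Object distance dₒ = 45.5 m = 45500 mm.
Thin-lens field width W = w·(dₒ − f)/f = 17.3 × (45500 − 24.8)/24.8 ≈ 31722.619 mm = 31722.619/304.8 ft = 104.077 ft.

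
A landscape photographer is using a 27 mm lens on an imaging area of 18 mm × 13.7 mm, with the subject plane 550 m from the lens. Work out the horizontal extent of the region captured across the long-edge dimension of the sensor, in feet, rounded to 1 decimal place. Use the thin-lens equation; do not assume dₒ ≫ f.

1202.9 ft

dₒ: 550 m = 550000 mm.
Similar triangles through the lens centre give W/dₒ = w/dᵢ; with 1/f = 1/dₒ + 1/dᵢ this gives W = w·(dₒ − f)/f.
W = 18 mm × (550000 − 27) / 27 = 18 × 20369.3704 ≈ 366648.667 mm = 366648.667/304.8 ft = 1202.92 ft.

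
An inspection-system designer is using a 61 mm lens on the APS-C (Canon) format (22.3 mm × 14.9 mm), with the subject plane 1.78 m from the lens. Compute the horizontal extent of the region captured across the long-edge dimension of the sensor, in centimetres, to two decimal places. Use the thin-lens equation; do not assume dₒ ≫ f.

62.84 cm

dₒ: 1.78 m = 1780 mm.
Similar triangles through the lens centre give W/dₒ = w/dᵢ; with 1/f = 1/dₒ + 1/dᵢ this gives W = w·(dₒ − f)/f.
W = 22.3 mm × (1780 − 61) / 61 = 22.3 × 28.1803 ≈ 628.421 mm = 62.8421 cm.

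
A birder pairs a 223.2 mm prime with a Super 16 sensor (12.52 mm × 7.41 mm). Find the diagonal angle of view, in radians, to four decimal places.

0.0652 rad

Sensor diagonal = √(12.52² + 7.41²) = √211.6585 ≈ 14.5485 mm.
Angle of view α = 2·arctan(d/2f) with d = 14.5485 mm and f = 223.2 mm.
d/2f = 0.03259; arctan(0.03259) ≈ 0.0326 rad, so α ≈ 0.0652 rad.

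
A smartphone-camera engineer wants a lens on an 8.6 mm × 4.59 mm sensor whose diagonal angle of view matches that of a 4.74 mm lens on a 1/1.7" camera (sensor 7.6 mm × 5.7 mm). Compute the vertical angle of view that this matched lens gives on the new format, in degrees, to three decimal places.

Sensor diagonal = √(7.6² + 5.7²) = √90.2500 ≈ 9.5000 mm.
Sensor diagonal = √(8.6² + 4.59²) = √95.0281 ≈ 9.7482 mm.
Equal diagonal AOV ⇒ f₂ = f₁ · 9.7482/9.5000 = 4.74 × 1.02613 ≈ 4.8639 mm.
Vertical AOV on the new format = 2·arctan(4.59 / (2 × 4.8639)) = 2·arctan(0.47185) ≈ 50.5204°.

50.520°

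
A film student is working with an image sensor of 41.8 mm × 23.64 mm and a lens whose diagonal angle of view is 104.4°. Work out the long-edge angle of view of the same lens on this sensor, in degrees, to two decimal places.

Sensor diagonal = √(41.8² + 23.64²) = √2306.0896 ≈ 48.0218 mm.
From the diagonal AOV: f = 48.0218 / (2·tan(52.2°)) = 48.0218 / 2.57838 ≈ 18.6247 mm.
Long-edge AOV = 2·arctan(41.8 / (2 × 18.6247)) = 2·arctan(1.12216) ≈ 96.5892°.

96.59°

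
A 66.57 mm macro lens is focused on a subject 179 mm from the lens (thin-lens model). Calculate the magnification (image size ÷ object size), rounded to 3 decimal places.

Thin lens: 1/f = 1/dₒ + 1/dᵢ → 1/dᵢ = 1/66.57 − 1/179 = 0.0094352 mm⁻¹, so dᵢ ≈ 105.9862 mm.
Magnification m = dᵢ/dₒ = 105.9862/179 ≈ 0.59210.

0.592×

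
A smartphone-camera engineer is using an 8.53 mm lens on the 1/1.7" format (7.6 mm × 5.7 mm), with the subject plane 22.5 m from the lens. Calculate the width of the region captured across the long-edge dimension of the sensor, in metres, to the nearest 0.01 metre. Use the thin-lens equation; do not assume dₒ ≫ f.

dₒ: 22.5 m = 22500 mm.
Similar triangles through the lens centre give W/dₒ = w/dᵢ; with 1/f = 1/dₒ + 1/dᵢ this gives W = w·(dₒ − f)/f.
W = 7.6 mm × (22500 − 8.53) / 8.53 = 7.6 × 2636.7491 ≈ 20039.293 mm = 20.0393 m.

20.04 m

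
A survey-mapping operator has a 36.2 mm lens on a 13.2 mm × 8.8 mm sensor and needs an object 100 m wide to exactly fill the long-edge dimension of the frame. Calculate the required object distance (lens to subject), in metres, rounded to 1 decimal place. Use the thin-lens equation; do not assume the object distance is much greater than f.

274.3 m

W: 100 m = 100000 mm.
Magnification m = w/W = dᵢ/dₒ; combined with 1/f = 1/dₒ + 1/dᵢ this gives dₒ = f·(1 + W/w).
dₒ = 36.2 mm × (1 + 100000/13.2) = 36.2 × 7576.7576 ≈ 274278.624 mm = 274.279 m.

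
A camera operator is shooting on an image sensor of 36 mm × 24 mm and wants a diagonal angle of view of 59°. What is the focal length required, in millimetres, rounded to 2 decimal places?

Sensor diagonal = √(36² + 24²) = √1872.0000 ≈ 43.2666 mm.
From α = 2·arctan(d/2f) we get f = d / (2·tan(α/2)).
With d = 43.2666 mm and α/2 = 29.5°, tan(α/2) ≈ 0.56577, so f ≈ 43.2666 / 1.13155 ≈ 38.2367 mm.

38.24 mm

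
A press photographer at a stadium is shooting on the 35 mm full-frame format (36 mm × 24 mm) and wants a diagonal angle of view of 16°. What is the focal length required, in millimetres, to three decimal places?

153.929 mm

Sensor diagonal = √(36² + 24²) = √1872.0000 ≈ 43.2666 mm.
From α = 2·arctan(d/2f) we get f = d / (2·tan(α/2)).
With d = 43.2666 mm and α/2 = 8°, tan(α/2) ≈ 0.14054, so f ≈ 43.2666 / 0.28108 ≈ 153.9290 mm.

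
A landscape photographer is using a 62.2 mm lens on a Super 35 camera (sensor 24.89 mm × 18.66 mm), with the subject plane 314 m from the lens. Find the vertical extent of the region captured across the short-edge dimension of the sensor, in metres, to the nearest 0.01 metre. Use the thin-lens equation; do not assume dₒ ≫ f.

dₒ: 314 m = 314000 mm.
Similar triangles through the lens centre give W/dₒ = h/dᵢ; with 1/f = 1/dₒ + 1/dᵢ this gives W = h·(dₒ − f)/f.
W = 18.66 mm × (314000 − 62.2) / 62.2 = 18.66 × 5047.2315 ≈ 94181.340 mm = 94.1813 m.

94.18 m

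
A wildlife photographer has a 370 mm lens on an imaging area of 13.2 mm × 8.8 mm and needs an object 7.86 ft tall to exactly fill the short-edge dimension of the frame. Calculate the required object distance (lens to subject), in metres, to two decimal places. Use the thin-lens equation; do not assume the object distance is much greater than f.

W: 7.86 ft × 304.8 mm/ft = 2395.73 mm.
Magnification m = h/W = dᵢ/dₒ; combined with 1/f = 1/dₒ + 1/dᵢ this gives dₒ = f·(1 + W/h).
dₒ = 370 mm × (1 + 2395.73/8.8) = 370 × 273.2418 ≈ 101099.470 mm = 101.099 m.

101.10 m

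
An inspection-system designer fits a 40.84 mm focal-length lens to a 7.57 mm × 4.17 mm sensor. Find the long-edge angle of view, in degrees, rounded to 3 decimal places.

Angle of view α = 2·arctan(w/2f) with w = 7.57 mm and f = 40.84 mm.
w/2f = 0.09268; arctan(0.09268) ≈ 5.2950°, so α ≈ 10.5900°.

10.590°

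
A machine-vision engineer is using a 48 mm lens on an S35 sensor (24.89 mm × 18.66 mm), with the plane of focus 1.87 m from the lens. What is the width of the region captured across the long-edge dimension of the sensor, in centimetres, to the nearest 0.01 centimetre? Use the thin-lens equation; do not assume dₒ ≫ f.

dₒ: 1.87 m = 1870 mm.
Similar triangles through the lens centre give W/dₒ = w/dᵢ; with 1/f = 1/dₒ + 1/dᵢ this gives W = w·(dₒ − f)/f.
W = 24.89 mm × (1870 − 48) / 48 = 24.89 × 37.9583 ≈ 944.783 mm = 94.4783 cm.

94.48 cm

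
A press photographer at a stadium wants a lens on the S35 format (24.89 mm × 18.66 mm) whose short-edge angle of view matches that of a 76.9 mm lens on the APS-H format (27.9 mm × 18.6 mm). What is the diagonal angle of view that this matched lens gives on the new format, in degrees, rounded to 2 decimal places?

Equal short-edge AOV ⇒ f₂ = f₁ · 18.66/18.6 = 76.9 × 1.00323 ≈ 77.1481 mm.
Sensor diagonal = √(24.89² + 18.66²) = √967.7077 ≈ 31.1080 mm.
Diagonal AOV on the new format = 2·arctan(31.1080 / (2 × 77.1481)) = 2·arctan(0.20161) ≈ 22.7975°.

22.80°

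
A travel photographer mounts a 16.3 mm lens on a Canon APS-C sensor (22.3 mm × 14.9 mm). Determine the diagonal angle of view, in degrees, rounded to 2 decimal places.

Sensor diagonal = √(22.3² + 14.9²) = √719.3000 ≈ 26.8198 mm.
Angle of view α = 2·arctan(d/2f) with d = 26.8198 mm and f = 16.3 mm.
d/2f = 0.82269; arctan(0.82269) ≈ 39.4439°, so α ≈ 78.8877°.

78.89°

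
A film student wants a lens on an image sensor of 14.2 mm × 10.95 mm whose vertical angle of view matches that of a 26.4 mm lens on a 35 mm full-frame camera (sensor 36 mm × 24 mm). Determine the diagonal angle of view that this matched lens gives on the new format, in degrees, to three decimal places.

73.325°

Equal vertical AOV ⇒ f₂ = f₁ · 10.95/24 = 26.4 × 0.45625 ≈ 12.0450 mm.
Sensor diagonal = √(14.2² + 10.95²) = √321.5425 ≈ 17.9316 mm.
Diagonal AOV on the new format = 2·arctan(17.9316 / (2 × 12.0450)) = 2·arctan(0.74436) ≈ 73.3250°.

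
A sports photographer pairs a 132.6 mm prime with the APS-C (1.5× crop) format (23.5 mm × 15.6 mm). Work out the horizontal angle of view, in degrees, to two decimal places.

10.13°

Angle of view α = 2·arctan(w/2f) with w = 23.5 mm and f = 132.6 mm.
w/2f = 0.08861; arctan(0.08861) ≈ 5.0639°, so α ≈ 10.1278°.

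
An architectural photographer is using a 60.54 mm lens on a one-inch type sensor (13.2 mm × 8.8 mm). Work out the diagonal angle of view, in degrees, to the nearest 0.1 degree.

14.9°

Sensor diagonal = √(13.2² + 8.8²) = √251.6800 ≈ 15.8644 mm.
Angle of view α = 2·arctan(d/2f) with d = 15.8644 mm and f = 60.54 mm.
d/2f = 0.13102; arctan(0.13102) ≈ 7.4646°, so α ≈ 14.9292°.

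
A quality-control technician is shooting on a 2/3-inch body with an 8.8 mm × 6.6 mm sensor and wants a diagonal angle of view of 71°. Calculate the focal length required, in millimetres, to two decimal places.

Sensor diagonal = √(8.8² + 6.6²) = √121.0000 ≈ 11.0000 mm.
From α = 2·arctan(d/2f) we get f = d / (2·tan(α/2)).
With d = 11.0000 mm and α/2 = 35.5°, tan(α/2) ≈ 0.71329, so f ≈ 11.0000 / 1.42659 ≈ 7.7107 mm.

7.71 mm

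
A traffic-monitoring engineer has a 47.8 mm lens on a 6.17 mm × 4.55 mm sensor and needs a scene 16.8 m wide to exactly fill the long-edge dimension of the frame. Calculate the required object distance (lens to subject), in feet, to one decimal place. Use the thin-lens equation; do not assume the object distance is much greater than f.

W: 16.8 m = 16800 mm.
Magnification m = w/W = dᵢ/dₒ; combined with 1/f = 1/dₒ + 1/dᵢ this gives dₒ = f·(1 + W/w).
dₒ = 47.8 mm × (1 + 16800/6.17) = 47.8 × 2723.8525 ≈ 130200.150 mm = 130200.150/304.8 ft = 427.166 ft.

427.2 ft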